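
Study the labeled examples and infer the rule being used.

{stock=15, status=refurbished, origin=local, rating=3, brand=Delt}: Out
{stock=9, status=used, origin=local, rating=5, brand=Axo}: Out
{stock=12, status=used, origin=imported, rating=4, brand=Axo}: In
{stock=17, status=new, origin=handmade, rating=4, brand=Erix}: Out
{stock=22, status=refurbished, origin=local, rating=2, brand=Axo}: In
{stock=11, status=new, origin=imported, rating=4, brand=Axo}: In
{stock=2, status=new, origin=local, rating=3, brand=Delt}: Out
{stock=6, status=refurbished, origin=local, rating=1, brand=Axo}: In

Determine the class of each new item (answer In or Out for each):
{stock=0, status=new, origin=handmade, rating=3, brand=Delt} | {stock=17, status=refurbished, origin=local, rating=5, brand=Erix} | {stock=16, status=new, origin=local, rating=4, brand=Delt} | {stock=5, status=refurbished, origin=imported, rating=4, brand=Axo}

Out, Out, Out, In

'In' ⟺ brand is Axo AND rating ≤ 4.
{stock=0, status=new, origin=handmade, rating=3, brand=Delt}: Out (brand is Delt, rating = 3).
{stock=17, status=refurbished, origin=local, rating=5, brand=Erix}: Out (brand is Erix, rating = 5).
{stock=16, status=new, origin=local, rating=4, brand=Delt}: Out (brand is Delt, rating = 4).
{stock=5, status=refurbished, origin=imported, rating=4, brand=Axo}: In (brand is Axo, rating = 4).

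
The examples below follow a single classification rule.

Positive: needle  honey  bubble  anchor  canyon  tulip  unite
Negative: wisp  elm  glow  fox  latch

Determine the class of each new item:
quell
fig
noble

Positive, Negative, Positive

The classifier is using: has ≥ 2 vowels.
quell — 2 vowels, hence Positive. fig — 1 vowel, hence Negative. noble — 2 vowels, hence Positive.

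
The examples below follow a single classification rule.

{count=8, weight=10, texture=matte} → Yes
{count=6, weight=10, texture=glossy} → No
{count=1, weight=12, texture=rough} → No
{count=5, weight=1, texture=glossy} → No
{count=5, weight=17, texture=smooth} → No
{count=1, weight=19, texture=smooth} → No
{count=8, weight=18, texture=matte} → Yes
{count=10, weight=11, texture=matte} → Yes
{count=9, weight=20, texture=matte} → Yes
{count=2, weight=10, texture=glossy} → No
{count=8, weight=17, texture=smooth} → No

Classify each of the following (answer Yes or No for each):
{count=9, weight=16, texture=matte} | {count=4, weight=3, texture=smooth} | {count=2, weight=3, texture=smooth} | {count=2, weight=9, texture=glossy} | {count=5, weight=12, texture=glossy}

Yes, No, No, No, No

Rule: texture is matte. This holds for each 'Yes' example and fails for each 'No' one.
{count=9, weight=16, texture=matte} → texture is matte → Yes. {count=4, weight=3, texture=smooth} → texture is smooth → No. {count=2, weight=3, texture=smooth} → texture is smooth → No. {count=2, weight=9, texture=glossy} → texture is glossy → No. {count=5, weight=12, texture=glossy} → texture is glossy → No.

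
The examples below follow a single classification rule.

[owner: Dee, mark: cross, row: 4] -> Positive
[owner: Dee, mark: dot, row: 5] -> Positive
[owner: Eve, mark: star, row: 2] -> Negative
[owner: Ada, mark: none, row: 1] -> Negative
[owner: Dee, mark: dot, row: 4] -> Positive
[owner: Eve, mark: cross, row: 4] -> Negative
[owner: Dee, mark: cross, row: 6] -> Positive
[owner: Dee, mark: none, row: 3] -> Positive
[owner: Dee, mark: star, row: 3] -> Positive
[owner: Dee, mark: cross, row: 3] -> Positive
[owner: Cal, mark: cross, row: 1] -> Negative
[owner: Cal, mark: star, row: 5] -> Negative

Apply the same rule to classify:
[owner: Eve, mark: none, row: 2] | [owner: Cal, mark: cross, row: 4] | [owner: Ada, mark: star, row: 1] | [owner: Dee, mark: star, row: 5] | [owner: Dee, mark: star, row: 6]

Negative, Negative, Negative, Positive, Positive

A rule that fits every label: owner is Dee — true of each 'Positive' example, false of each 'Negative' one.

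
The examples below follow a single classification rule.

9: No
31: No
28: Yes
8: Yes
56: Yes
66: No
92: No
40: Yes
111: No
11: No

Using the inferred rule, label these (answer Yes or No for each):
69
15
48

No, No, Yes

The pattern is that an item is 'Yes' exactly when: even AND at most 56.
69: 69 is odd, 69 > 56 — fails this test, so No. 15: 15 is odd, 15 ≤ 56 — fails this test, so No. 48: 48 is even, 48 ≤ 56 — checks out, so Yes.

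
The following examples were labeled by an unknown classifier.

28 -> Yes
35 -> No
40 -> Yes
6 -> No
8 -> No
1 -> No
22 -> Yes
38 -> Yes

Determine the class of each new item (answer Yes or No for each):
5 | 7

A rule that fits every label: even AND at least 22 — true of each 'Yes' example, false of each 'No' one.
No: 5, since 5 is odd, 5 < 22.
No: 7, since 7 is odd, 7 < 22.

No, No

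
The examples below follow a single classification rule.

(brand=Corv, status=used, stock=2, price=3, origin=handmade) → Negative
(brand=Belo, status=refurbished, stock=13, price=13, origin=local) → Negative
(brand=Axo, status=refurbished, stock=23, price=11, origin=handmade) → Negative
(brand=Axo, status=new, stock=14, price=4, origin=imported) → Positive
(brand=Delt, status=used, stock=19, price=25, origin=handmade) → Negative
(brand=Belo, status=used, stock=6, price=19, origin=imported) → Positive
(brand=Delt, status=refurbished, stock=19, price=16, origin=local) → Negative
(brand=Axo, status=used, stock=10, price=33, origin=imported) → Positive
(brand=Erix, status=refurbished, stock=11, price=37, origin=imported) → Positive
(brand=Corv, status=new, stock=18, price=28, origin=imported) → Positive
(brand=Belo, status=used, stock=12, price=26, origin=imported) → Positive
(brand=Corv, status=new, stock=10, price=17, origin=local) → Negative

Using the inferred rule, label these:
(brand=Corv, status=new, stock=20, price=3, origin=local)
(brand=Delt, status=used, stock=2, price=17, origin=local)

The simplest hypothesis consistent with all the labels is: origin is imported.
(brand=Corv, status=new, stock=20, price=3, origin=local): origin is local, fails this test → Negative.
(brand=Delt, status=used, stock=2, price=17, origin=local): origin is local, fails this test → Negative.

Negative, Negative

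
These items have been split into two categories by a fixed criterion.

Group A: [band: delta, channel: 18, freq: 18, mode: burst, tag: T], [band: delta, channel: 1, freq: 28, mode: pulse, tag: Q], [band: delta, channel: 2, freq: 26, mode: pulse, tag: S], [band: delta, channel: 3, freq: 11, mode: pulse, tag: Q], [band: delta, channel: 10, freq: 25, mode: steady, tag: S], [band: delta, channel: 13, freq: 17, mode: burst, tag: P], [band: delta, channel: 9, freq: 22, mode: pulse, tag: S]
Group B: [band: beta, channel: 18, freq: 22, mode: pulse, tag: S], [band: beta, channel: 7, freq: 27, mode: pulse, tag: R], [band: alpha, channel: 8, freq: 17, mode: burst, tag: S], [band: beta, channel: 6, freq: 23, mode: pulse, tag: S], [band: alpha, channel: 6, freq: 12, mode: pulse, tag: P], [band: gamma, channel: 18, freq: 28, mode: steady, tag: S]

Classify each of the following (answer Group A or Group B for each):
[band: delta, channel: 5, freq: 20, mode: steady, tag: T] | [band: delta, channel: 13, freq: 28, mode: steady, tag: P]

Rule: band is delta. This holds for each 'Group A' example and fails for each 'Group B' one.
[band: delta, channel: 5, freq: 20, mode: steady, tag: T]: band is delta — has this property, so Group A.
[band: delta, channel: 13, freq: 28, mode: steady, tag: P]: band is delta — has this property, so Group A.

Group A, Group A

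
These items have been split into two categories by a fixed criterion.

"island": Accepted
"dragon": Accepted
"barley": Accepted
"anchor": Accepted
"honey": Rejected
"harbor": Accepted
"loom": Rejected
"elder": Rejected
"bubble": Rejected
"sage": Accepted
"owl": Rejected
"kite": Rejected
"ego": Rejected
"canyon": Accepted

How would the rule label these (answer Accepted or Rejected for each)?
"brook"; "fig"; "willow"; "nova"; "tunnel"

Rejected, Rejected, Rejected, Accepted, Rejected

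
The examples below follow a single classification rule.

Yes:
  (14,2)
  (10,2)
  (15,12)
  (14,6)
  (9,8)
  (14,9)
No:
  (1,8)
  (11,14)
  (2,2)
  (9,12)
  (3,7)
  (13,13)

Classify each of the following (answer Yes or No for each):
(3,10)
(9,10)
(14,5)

No, No, Yes

Looking at the examples, the only property every 'Yes' case has and every 'No' case lacks is: first > second.
(3,10) → 3 < 10 → No.
(9,10) → 9 < 10 → No.
(14,5) → 14 > 5 → Yes.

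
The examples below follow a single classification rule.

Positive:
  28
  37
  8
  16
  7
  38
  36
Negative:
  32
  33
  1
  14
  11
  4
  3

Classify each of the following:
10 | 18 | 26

Negative, Positive, Positive

The distinguishing property — digit sum ≥ 7 — holds for all the 'Positive' cases and none of the 'Negative' cases.
10: digit sum 1+0 = 1, doesn't qualify → Negative.
18: digit sum 1+8 = 9, checks out → Positive.
26: digit sum 2+6 = 8, checks out → Positive.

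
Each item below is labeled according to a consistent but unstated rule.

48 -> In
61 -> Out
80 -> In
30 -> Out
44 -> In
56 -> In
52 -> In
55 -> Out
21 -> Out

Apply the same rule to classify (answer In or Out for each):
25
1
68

Out, Out, In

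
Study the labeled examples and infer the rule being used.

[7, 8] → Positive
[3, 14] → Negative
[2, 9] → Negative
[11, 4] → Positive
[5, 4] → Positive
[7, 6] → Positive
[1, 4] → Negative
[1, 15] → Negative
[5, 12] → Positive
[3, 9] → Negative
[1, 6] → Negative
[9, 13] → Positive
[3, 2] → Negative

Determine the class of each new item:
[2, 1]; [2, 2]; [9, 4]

Negative, Negative, Positive

All 'Positive' examples share one property — first ≥ 4 — and every 'Negative' example lacks it.
[2, 1]: first 2, does not pass → Negative.
[2, 2]: first 2, does not pass → Negative.
[9, 4]: first 9, meets the rule → Positive.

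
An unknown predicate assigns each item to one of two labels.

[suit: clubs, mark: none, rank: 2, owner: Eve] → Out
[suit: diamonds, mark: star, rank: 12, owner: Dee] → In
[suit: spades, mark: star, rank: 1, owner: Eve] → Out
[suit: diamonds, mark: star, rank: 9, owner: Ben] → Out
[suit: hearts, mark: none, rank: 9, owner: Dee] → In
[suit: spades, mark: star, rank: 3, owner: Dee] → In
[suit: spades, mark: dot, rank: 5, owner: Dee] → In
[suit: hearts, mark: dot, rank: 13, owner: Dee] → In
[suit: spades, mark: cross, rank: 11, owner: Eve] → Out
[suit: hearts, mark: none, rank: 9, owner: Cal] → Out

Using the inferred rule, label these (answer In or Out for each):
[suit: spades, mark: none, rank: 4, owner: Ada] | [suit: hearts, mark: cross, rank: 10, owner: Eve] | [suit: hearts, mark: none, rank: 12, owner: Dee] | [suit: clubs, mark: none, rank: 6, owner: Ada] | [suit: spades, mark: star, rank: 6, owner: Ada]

The classifier is using: owner is Dee.
[suit: spades, mark: none, rank: 4, owner: Ada]: owner is Ada — lacks this property, so Out. [suit: hearts, mark: cross, rank: 10, owner: Eve]: owner is Eve — lacks this property, so Out. [suit: hearts, mark: none, rank: 12, owner: Dee]: owner is Dee — fits, so In. [suit: clubs, mark: none, rank: 6, owner: Ada]: owner is Ada — lacks this property, so Out. [suit: spades, mark: star, rank: 6, owner: Ada]: owner is Ada — lacks this property, so Out.

Out, Out, In, Out, Out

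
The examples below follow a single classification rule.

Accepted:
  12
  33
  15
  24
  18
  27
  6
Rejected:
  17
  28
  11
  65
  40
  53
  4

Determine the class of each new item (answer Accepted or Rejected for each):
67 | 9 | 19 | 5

Rejected, Accepted, Rejected, Rejected

The distinguishing property — multiple of 3 — holds for all the 'Accepted' cases and none of the 'Rejected' cases.
67: 67 = 3·22 + 1 — doesn't qualify, so Rejected.
9: 9 = 3·3 — fits, so Accepted.
19: 19 = 3·6 + 1 — doesn't qualify, so Rejected.
5: 5 = 3·1 + 2 — doesn't qualify, so Rejected.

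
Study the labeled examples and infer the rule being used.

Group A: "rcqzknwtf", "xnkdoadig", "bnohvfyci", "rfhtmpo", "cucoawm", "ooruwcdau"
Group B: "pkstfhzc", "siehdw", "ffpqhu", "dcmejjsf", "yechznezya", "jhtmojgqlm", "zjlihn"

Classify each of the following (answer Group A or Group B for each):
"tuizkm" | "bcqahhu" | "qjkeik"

Group B, Group A, Group B

Every 'Group A' example satisfies: odd length. None of the 'Group B' examples do.
"tuizkm": Group B (length 6).
"bcqahhu": Group A (length 7).
"qjkeik": Group B (length 6).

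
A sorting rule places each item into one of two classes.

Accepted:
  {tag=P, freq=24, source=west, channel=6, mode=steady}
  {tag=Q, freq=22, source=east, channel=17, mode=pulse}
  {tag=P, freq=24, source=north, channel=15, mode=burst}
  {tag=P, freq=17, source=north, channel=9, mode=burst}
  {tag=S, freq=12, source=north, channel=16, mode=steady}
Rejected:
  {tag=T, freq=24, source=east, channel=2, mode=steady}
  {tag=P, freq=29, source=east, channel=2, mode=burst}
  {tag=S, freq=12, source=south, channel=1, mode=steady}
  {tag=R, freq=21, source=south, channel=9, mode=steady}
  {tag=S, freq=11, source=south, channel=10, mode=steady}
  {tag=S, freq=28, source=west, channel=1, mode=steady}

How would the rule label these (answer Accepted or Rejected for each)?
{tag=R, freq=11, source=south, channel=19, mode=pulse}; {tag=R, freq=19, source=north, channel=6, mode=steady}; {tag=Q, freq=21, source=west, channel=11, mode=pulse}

All 'Accepted' examples share one property — source is not south AND channel ≥ 6 — and every 'Rejected' example lacks it.
{tag=R, freq=11, source=south, channel=19, mode=pulse}: source is south, channel = 19, doesn't qualify → Rejected. {tag=R, freq=19, source=north, channel=6, mode=steady}: source is north, channel = 6, fits → Accepted. {tag=Q, freq=21, source=west, channel=11, mode=pulse}: source is west, channel = 11, fits → Accepted.

Rejected, Accepted, Accepted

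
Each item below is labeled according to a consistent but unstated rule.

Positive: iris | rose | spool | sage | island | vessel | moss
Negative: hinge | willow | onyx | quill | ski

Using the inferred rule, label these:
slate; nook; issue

The pattern is that an item is 'Positive' exactly when: length ≥ 4 AND contains 's'.
slate — length 5, has 's', hence Positive. nook — length 4, no 's', hence Negative. issue — length 5, has 's', hence Positive.

Positive, Negative, Positive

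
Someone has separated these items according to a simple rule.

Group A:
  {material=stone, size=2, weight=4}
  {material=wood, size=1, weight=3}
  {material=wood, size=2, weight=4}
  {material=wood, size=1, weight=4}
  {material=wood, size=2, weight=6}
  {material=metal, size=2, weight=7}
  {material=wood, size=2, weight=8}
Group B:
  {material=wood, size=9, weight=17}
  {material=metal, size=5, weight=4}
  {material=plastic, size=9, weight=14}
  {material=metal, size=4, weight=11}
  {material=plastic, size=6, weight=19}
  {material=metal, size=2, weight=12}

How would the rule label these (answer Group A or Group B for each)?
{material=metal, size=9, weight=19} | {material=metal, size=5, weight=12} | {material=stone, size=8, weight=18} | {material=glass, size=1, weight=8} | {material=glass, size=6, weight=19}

'Group A' ⟺ weight ≤ 8 AND size ≤ 2.
{material=metal, size=9, weight=19} → weight = 19, size = 9 → Group B.
{material=metal, size=5, weight=12} → weight = 12, size = 5 → Group B.
{material=stone, size=8, weight=18} → weight = 18, size = 8 → Group B.
{material=glass, size=1, weight=8} → weight = 8, size = 1 → Group A.
{material=glass, size=6, weight=19} → weight = 19, size = 6 → Group B.

Group B, Group B, Group B, Group A, Group B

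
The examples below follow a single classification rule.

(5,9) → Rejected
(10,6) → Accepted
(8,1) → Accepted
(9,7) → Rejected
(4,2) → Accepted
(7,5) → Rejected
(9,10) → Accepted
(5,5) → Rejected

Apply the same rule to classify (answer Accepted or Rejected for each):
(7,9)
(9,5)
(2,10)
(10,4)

Rejected, Rejected, Accepted, Accepted

The classifier is using: product is even.
(7,9) → 7·9 = 63 → Rejected. (9,5) → 9·5 = 45 → Rejected. (2,10) → 2·10 = 20 → Accepted. (10,4) → 10·4 = 40 → Accepted.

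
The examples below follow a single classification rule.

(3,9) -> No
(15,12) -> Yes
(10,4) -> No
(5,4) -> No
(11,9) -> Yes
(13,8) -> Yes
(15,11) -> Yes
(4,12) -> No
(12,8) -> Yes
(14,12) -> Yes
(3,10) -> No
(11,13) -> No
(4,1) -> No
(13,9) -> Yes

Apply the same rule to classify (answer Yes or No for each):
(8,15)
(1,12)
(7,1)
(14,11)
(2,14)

No, No, No, Yes, No

Every 'Yes' example satisfies: first > second AND sum ≥ 16. None of the 'No' examples do.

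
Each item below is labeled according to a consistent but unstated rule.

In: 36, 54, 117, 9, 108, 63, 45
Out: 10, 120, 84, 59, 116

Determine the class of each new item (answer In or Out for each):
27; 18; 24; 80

One predicate separates the groups cleanly: multiple of 9.
In: 27, since 27 = 9·3. In: 18, since 18 = 9·2. Out: 24, since 24 = 9·2 + 6. Out: 80, since 80 = 9·8 + 8.

In, In, Out, Out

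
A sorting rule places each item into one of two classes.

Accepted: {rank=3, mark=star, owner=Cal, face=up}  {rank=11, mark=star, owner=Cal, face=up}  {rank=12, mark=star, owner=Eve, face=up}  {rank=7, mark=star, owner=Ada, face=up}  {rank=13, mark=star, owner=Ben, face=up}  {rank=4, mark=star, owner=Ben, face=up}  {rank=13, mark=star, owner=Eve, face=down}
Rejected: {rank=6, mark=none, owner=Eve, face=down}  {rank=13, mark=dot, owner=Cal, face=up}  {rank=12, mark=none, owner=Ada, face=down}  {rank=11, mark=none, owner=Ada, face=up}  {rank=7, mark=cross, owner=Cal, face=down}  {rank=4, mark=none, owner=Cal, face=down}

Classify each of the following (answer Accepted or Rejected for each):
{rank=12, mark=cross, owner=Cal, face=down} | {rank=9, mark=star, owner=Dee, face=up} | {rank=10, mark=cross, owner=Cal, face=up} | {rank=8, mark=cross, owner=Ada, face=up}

Rejected, Accepted, Rejected, Rejected

The simplest hypothesis consistent with all the labels is: mark is star.
{rank=12, mark=cross, owner=Cal, face=down}: mark is cross, doesn't match → Rejected.
{rank=9, mark=star, owner=Dee, face=up}: mark is star, fits → Accepted.
{rank=10, mark=cross, owner=Cal, face=up}: mark is cross, doesn't match → Rejected.
{rank=8, mark=cross, owner=Ada, face=up}: mark is cross, doesn't match → Rejected.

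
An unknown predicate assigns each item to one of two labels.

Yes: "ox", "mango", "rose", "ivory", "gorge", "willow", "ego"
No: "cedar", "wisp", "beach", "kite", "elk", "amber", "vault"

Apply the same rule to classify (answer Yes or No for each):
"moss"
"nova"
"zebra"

Yes, Yes, No

The pattern is that an item is 'Yes' exactly when: contains 'o'.
"moss": has 'o' — matches, so Yes.
"nova": has 'o' — matches, so Yes.
"zebra": no 'o' — does not fit, so No.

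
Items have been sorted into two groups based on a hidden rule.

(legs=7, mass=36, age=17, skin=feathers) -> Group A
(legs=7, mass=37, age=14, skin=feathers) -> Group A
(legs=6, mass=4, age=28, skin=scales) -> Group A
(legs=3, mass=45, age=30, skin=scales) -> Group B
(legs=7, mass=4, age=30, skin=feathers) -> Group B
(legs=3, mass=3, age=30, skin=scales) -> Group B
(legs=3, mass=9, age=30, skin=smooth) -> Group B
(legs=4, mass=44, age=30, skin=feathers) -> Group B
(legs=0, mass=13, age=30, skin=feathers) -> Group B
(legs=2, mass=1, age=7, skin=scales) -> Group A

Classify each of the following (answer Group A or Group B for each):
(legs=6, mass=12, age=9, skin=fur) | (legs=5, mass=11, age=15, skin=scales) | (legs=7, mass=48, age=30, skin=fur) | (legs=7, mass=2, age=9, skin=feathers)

All 'Group A' examples share one property — age ≤ 28 — and every 'Group B' example lacks it.
(legs=6, mass=12, age=9, skin=fur) — age = 9, hence Group A.
(legs=5, mass=11, age=15, skin=scales) — age = 15, hence Group A.
(legs=7, mass=48, age=30, skin=fur) — age = 30, hence Group B.
(legs=7, mass=2, age=9, skin=feathers) — age = 9, hence Group A.

Group A, Group A, Group B, Group A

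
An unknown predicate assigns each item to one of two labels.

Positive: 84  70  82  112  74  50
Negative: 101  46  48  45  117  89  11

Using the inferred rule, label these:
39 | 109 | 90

The common property of the 'Positive' items is: even AND at least 50. No 'Negative' item has it.
39 → 39 is odd, 39 < 50 → Negative. 109 → 109 is odd, 109 ≥ 50 → Negative. 90 → 90 is even, 90 ≥ 50 → Positive.

Negative, Negative, Positive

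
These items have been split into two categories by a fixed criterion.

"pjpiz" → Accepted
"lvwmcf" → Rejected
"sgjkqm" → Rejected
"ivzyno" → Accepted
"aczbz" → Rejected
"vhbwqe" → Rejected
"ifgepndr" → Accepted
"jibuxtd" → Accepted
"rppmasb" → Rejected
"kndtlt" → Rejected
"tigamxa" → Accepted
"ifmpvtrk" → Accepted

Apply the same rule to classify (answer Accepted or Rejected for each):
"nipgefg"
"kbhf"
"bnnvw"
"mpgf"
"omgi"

Accepted, Rejected, Rejected, Rejected, Accepted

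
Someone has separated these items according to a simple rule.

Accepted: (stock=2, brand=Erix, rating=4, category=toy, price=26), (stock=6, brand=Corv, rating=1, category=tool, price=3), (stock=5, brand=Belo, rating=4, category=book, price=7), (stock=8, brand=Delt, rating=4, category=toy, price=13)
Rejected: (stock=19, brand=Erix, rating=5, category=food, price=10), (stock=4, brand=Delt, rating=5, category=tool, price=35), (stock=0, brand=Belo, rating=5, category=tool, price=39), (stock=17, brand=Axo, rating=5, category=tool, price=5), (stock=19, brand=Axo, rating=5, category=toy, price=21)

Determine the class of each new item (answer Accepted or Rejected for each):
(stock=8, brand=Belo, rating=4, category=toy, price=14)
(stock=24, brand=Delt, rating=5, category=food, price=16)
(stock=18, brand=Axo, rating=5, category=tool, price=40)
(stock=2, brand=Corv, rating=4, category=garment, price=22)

The pattern is that an item is 'Accepted' exactly when: rating ≤ 4.
(stock=8, brand=Belo, rating=4, category=toy, price=14) → rating = 4 → Accepted. (stock=24, brand=Delt, rating=5, category=food, price=16) → rating = 5 → Rejected. (stock=18, brand=Axo, rating=5, category=tool, price=40) → rating = 5 → Rejected. (stock=2, brand=Corv, rating=4, category=garment, price=22) → rating = 4 → Accepted.

Accepted, Rejected, Rejected, Accepted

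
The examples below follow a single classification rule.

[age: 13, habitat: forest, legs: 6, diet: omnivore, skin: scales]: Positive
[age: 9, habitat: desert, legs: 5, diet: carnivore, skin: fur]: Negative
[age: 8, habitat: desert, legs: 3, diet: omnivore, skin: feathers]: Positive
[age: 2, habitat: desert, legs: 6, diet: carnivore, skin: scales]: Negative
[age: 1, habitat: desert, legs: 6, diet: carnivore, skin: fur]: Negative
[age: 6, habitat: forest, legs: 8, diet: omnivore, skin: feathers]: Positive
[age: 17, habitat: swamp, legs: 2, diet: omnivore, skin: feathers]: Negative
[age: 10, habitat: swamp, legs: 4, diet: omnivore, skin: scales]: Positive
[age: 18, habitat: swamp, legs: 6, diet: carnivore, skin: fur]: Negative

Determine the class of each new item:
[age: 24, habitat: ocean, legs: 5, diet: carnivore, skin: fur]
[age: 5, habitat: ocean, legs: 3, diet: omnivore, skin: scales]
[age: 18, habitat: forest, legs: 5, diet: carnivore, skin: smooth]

The common property of the 'Positive' items is: diet is omnivore AND age ≤ 13. No 'Negative' item has it.

Negative, Positive, Negative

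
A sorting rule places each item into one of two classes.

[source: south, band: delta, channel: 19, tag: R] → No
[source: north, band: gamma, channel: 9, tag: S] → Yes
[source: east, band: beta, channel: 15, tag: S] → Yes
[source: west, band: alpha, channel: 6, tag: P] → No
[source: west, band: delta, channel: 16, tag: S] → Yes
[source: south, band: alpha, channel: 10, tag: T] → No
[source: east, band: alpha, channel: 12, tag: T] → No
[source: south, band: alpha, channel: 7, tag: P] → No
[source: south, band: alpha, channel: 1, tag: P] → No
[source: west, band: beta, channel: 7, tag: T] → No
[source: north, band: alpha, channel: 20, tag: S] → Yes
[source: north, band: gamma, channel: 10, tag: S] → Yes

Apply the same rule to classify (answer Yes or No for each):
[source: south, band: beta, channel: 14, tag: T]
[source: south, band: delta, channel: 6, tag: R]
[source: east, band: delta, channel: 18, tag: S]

No, No, Yes

'Yes' ⟺ tag is S.
[source: south, band: beta, channel: 14, tag: T]: tag is T, doesn't match → No. [source: south, band: delta, channel: 6, tag: R]: tag is R, doesn't match → No. [source: east, band: delta, channel: 18, tag: S]: tag is S, satisfies this → Yes.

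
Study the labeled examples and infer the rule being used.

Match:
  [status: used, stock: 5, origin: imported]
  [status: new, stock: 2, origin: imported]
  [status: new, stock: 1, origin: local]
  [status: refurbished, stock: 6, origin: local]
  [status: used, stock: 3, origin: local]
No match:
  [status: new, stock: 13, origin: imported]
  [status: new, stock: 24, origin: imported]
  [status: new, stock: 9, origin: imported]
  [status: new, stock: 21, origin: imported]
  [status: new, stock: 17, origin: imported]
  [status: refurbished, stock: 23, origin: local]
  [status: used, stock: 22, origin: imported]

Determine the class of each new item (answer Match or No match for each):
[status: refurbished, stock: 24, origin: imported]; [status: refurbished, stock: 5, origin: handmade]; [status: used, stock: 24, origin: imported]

No match, Match, No match

The pattern is that an item is 'Match' exactly when: stock ≤ 6.
[status: refurbished, stock: 24, origin: imported]: No match (stock = 24).
[status: refurbished, stock: 5, origin: handmade]: Match (stock = 5).
[status: used, stock: 24, origin: imported]: No match (stock = 24).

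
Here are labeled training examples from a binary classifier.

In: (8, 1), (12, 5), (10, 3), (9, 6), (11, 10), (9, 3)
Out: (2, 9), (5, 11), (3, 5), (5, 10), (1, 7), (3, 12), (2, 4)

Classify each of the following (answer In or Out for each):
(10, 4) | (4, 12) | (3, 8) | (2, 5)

Rule: first > second. This holds for each 'In' example and fails for each 'Out' one.
In: (10, 4), since 10 > 4.
Out: (4, 12), since 4 < 12.
Out: (3, 8), since 3 < 8.
Out: (2, 5), since 2 < 5.

In, Out, Out, Out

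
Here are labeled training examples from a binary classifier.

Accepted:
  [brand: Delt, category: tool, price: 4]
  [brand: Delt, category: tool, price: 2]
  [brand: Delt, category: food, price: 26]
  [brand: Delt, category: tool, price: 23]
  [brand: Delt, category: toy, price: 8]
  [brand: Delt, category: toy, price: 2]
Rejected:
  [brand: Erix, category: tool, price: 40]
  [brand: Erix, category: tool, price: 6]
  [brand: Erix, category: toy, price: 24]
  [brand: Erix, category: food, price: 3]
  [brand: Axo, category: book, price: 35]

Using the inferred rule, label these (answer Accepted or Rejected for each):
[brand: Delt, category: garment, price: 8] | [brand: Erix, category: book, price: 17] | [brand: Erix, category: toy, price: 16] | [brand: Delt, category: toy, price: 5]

Accepted, Rejected, Rejected, Accepted

Looking at the examples, the only property every 'Accepted' case has and every 'Rejected' case lacks is: brand is Delt.
[brand: Delt, category: garment, price: 8] — brand is Delt, hence Accepted.
[brand: Erix, category: book, price: 17] — brand is Erix, hence Rejected.
[brand: Erix, category: toy, price: 16] — brand is Erix, hence Rejected.
[brand: Delt, category: toy, price: 5] — brand is Delt, hence Accepted.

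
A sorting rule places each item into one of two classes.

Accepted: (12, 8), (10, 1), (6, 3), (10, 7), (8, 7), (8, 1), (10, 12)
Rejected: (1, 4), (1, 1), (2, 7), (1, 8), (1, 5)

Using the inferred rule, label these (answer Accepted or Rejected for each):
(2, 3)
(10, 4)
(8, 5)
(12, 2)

Rejected, Accepted, Accepted, Accepted

Rule: first ≥ 3. This holds for each 'Accepted' example and fails for each 'Rejected' one.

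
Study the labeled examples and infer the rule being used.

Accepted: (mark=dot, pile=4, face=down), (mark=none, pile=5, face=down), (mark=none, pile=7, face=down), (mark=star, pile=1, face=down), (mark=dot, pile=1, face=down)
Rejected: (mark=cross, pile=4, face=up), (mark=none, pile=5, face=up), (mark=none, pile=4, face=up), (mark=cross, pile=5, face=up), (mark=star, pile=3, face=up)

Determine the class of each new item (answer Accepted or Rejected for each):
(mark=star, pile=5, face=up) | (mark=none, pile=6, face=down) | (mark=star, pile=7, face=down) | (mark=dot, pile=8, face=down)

Rejected, Accepted, Accepted, Accepted

Comparing the two groups points to one rule — face is down.
(mark=star, pile=5, face=up): face is up, does not pass → Rejected.
(mark=none, pile=6, face=down): face is down, fits → Accepted.
(mark=star, pile=7, face=down): face is down, fits → Accepted.
(mark=dot, pile=8, face=down): face is down, fits → Accepted.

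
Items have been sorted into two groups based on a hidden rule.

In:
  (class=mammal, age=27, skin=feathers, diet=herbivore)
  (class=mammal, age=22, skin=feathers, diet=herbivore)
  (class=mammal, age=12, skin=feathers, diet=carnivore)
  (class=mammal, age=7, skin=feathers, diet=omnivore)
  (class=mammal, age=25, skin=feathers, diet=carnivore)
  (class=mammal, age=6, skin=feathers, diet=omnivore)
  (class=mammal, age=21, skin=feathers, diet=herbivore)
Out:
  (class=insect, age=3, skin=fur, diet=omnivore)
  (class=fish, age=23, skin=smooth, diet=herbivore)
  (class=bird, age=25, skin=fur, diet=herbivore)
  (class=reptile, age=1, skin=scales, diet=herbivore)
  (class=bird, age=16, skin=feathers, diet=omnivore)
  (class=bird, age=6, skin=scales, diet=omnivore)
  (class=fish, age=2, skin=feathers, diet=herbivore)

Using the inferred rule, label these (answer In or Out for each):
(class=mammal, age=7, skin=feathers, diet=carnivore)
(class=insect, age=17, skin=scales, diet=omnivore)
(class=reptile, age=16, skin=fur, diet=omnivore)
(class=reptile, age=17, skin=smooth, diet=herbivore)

Checking candidate rules against both groups, what survives is: class is mammal.
(class=mammal, age=7, skin=feathers, diet=carnivore): class is mammal — checks out, so In. (class=insect, age=17, skin=scales, diet=omnivore): class is insect — fails this test, so Out. (class=reptile, age=16, skin=fur, diet=omnivore): class is reptile — fails this test, so Out. (class=reptile, age=17, skin=smooth, diet=herbivore): class is reptile — fails this test, so Out.

In, Out, Out, Out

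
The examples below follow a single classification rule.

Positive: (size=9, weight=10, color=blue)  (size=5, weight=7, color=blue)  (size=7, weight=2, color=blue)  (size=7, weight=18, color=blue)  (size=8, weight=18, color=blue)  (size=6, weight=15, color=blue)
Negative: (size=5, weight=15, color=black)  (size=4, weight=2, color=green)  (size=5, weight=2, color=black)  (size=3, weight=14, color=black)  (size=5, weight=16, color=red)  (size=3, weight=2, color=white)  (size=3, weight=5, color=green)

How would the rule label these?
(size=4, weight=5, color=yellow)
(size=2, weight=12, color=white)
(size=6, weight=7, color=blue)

Negative, Negative, Positive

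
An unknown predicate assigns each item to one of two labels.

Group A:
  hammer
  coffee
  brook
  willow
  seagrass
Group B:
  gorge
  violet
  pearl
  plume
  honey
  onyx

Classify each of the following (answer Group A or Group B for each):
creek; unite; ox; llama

Group A, Group B, Group B, Group A

The rule appears to be: has a double letter.
creek: 'ee' doubled — has this property, so Group A.
unite: no doubled letter — doesn't qualify, so Group B.
ox: no doubled letter — doesn't qualify, so Group B.
llama: 'll' doubled — has this property, so Group A.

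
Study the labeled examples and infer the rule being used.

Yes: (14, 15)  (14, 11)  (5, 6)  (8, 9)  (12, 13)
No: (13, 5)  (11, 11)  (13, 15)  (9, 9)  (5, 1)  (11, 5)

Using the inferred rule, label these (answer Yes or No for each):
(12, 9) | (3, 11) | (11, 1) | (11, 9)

Yes, No, No, No

The distinguishing property — sum is odd — holds for all the 'Yes' cases and none of the 'No' cases.
(12, 9): 12+9 = 21 — passes, so Yes. (3, 11): 3+11 = 14 — fails the rule, so No. (11, 1): 11+1 = 12 — fails the rule, so No. (11, 9): 11+9 = 20 — fails the rule, so No.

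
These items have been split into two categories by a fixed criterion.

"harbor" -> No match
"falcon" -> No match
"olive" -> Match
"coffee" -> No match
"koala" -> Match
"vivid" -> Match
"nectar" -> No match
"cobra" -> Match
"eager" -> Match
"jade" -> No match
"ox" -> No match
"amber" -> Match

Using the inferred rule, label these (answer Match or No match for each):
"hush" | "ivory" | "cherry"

No match, Match, No match

The common property of the 'Match' items is: odd length. No 'No match' item has it.
"hush": length 4, lacks this property → No match.
"ivory": length 5, satisfies this → Match.
"cherry": length 6, lacks this property → No match.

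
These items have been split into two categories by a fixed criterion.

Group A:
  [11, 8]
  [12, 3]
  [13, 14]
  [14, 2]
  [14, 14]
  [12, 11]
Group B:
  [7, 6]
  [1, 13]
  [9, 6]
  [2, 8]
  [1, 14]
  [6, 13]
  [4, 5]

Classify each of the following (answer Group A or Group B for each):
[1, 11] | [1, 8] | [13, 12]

Group B, Group B, Group A

The distinguishing property — first ≥ 11 — holds for all the 'Group A' cases and none of the 'Group B' cases.
[1, 11]: first 1 — does not pass, so Group B. [1, 8]: first 1 — does not pass, so Group B. [13, 12]: first 13 — has this property, so Group A.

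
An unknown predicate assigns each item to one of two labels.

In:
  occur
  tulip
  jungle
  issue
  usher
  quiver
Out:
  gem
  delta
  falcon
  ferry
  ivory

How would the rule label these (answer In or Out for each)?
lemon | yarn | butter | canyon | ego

Out, Out, In, Out, Out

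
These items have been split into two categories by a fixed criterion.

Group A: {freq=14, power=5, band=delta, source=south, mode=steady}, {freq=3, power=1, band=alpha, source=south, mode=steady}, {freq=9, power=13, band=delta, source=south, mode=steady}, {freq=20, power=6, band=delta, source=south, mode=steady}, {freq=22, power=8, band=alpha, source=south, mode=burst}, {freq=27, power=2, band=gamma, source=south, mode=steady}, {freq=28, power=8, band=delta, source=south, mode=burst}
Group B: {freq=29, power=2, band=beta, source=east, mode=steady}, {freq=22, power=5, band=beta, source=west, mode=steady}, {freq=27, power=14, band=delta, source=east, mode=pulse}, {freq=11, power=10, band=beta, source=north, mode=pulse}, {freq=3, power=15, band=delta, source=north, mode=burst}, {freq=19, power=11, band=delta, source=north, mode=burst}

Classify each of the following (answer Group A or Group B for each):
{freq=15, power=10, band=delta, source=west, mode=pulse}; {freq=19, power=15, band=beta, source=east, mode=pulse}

Group B, Group B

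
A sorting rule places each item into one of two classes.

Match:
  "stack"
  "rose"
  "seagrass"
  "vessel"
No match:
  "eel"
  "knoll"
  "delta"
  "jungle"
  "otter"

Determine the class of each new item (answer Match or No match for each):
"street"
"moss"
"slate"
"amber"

Match, Match, Match, No match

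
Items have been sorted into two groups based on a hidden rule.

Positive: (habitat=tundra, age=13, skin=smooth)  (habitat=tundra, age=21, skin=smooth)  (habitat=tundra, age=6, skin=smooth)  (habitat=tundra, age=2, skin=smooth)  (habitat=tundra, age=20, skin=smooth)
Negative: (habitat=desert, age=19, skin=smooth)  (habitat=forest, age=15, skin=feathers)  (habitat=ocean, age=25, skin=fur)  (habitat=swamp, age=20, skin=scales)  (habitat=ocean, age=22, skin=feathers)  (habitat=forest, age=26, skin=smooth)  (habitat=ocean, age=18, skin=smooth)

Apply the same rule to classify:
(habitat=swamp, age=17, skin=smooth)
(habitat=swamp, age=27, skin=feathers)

Negative, Negative

The pattern is that an item is 'Positive' exactly when: habitat is tundra.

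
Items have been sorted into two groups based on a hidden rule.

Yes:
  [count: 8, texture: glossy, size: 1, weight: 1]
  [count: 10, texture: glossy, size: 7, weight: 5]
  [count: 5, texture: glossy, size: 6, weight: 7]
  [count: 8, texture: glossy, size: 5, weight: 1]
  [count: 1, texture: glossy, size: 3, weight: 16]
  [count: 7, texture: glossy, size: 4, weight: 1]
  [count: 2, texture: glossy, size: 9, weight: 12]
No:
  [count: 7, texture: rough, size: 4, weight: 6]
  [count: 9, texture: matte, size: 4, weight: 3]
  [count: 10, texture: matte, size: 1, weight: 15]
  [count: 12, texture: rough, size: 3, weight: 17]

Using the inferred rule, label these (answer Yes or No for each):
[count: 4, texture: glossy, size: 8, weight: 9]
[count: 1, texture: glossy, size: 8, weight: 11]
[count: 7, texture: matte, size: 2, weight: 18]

Yes, Yes, No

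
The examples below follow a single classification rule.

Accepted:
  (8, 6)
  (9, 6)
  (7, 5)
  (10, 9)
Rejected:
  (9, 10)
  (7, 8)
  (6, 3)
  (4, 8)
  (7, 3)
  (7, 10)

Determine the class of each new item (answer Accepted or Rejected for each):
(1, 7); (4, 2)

The classifier is using: first > second AND sum ≥ 12.
(1, 7): 1 < 7, 1+7 = 8, doesn't match → Rejected.
(4, 2): 4 > 2, 4+2 = 6, doesn't match → Rejected.

Rejected, Rejected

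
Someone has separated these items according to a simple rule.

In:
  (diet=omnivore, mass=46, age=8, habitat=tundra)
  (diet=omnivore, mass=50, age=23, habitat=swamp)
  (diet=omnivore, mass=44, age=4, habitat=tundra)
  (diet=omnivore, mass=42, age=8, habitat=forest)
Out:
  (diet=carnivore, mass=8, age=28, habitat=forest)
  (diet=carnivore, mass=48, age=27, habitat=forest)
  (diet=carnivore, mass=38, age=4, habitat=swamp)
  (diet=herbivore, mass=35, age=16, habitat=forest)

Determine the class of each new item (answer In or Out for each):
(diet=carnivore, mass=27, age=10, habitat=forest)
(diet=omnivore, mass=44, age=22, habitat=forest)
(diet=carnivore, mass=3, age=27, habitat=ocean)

Out, In, Out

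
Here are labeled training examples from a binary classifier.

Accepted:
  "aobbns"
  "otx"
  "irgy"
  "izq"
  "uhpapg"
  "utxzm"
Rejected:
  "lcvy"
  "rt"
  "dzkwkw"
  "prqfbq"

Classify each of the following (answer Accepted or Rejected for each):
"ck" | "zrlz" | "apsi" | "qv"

Rejected, Rejected, Accepted, Rejected

One predicate separates the groups cleanly: starts with a vowel.
"ck": Rejected (starts with 'c').
"zrlz": Rejected (starts with 'z').
"apsi": Accepted (starts with 'a').
"qv": Rejected (starts with 'q').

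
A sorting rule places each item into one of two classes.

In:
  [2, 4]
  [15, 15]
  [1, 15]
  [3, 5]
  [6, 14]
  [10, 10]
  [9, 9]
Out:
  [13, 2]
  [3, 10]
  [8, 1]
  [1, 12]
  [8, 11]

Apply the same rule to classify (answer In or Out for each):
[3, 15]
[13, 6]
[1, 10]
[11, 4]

Every 'In' example satisfies: sum is even. None of the 'Out' examples do.
[3, 15]: In (3+15 = 18).
[13, 6]: Out (13+6 = 19).
[1, 10]: Out (1+10 = 11).
[11, 4]: Out (11+4 = 15).

In, Out, Out, Out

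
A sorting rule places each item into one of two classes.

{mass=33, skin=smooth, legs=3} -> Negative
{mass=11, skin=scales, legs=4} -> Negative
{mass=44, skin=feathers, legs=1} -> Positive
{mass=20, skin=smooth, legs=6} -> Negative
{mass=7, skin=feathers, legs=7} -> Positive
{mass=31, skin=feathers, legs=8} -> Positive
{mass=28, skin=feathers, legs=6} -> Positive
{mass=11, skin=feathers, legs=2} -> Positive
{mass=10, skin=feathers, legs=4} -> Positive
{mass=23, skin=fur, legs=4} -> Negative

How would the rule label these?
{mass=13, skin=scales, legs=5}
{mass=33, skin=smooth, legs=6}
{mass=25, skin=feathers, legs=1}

Rule: skin is feathers. This holds for each 'Positive' example and fails for each 'Negative' one.

Negative, Negative, Positive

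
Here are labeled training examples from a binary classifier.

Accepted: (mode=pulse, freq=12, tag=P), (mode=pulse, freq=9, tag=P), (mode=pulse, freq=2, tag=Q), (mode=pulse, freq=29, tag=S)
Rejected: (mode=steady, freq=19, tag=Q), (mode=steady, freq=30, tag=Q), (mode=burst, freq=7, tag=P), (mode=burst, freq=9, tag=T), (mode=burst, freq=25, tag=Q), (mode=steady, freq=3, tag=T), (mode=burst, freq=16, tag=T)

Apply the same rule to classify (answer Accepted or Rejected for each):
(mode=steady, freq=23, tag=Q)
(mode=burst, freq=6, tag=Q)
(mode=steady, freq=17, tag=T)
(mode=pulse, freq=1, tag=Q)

Rejected, Rejected, Rejected, Accepted

A rule that fits every label: mode is pulse — true of each 'Accepted' example, false of each 'Rejected' one.
(mode=steady, freq=23, tag=Q) → mode is steady → Rejected. (mode=burst, freq=6, tag=Q) → mode is burst → Rejected. (mode=steady, freq=17, tag=T) → mode is steady → Rejected. (mode=pulse, freq=1, tag=Q) → mode is pulse → Accepted.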